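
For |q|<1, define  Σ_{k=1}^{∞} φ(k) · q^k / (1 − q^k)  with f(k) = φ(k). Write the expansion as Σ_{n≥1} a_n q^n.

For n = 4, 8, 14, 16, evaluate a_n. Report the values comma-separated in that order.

n=4: 4·1 2·2 1·4  φ→[2+1+1]=4
q^8  k|8↦φ(k): 1:1 2:1 4:2 8:4  a_8=8
[q^14] φ(1)=1,φ(2)=1,φ(7)=6,φ(14)=6 ⇒ 14
n=16: 1·16 2·8 4·4 8·2 16·1  φ→[1+1+2+4+8]=16

4, 8, 14, 16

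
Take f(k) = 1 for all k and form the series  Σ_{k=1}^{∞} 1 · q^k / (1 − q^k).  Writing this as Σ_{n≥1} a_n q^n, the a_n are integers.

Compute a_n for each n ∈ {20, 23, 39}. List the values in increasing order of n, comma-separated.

6, 2, 4

[q^20] f(20)=1,f(10)=1,f(5)=1,f(4)=1,f(2)=1,f(1)=1 ⇒ 6
n=23: 1·23 23·1  f→[1+1]=2
q^39  k|39↦f(k): 39:1 13:1 3:1 1:1  a_39=4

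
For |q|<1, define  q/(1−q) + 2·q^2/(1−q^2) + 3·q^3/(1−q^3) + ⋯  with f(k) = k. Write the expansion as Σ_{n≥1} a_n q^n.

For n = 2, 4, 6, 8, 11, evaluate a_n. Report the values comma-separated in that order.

3, 7, 12, 15, 12

[q^2] f(2)=2,f(1)=1 ⇒ 3
[q^4] f(1)=1,f(2)=2,f(4)=4 ⇒ 7
[q^6] f(6)=6,f(3)=3,f(2)=2,f(1)=1 ⇒ 12
[q^8] f(1)=1,f(2)=2,f(4)=4,f(8)=8 ⇒ 15
[q^11] f(1)=1,f(11)=11 ⇒ 12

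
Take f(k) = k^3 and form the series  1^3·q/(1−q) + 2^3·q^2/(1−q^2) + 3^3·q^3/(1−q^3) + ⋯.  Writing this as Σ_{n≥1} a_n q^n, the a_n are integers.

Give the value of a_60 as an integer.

a_60 = 257544

n=60: 60·1 30·2 20·3 15·4 12·5 10·6 6·10 5·12 4·15 3·20 2·30 1·60  f→[216000+27000+8000+3375+1728+1000+216+125+64+27+8+1]=257544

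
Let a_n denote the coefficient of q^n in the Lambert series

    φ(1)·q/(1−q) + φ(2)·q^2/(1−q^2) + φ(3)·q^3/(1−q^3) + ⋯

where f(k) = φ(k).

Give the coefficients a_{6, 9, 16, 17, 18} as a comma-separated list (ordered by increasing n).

n=6: 6·1 3·2 2·3 1·6  φ→[2+2+1+1]=6
q^9  k|9↦φ(k): 9:6 3:2 1:1  a_9=9
d|16:{1,2,4,8,16}  Σφ=1+1+2+4+8=16
q^17  k|17↦φ(k): 1:1 17:16  a_17=17
[q^18] φ(18)=6,φ(9)=6,φ(6)=2,φ(3)=2,φ(2)=1,φ(1)=1 ⇒ 18

6, 9, 16, 17, 18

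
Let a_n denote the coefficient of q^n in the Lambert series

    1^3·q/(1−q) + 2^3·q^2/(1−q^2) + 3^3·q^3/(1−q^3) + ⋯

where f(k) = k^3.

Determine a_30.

n=30: 1·30 2·15 3·10 5·6 6·5 10·3 15·2 30·1  f→[1+8+27+125+216+1000+3375+27000]=31752

a_30 = 31752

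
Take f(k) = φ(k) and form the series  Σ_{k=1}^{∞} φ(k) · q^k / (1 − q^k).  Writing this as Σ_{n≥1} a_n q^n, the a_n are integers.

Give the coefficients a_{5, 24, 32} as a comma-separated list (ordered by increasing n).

d|5:{1,5}  Σφ=1+4=5
d|24:{24,12,8,6,4,3,2,1}  Σφ=8+4+4+2+2+2+1+1=24
[q^32] φ(1)=1,φ(2)=1,φ(4)=2,φ(8)=4,φ(16)=8,φ(32)=16 ⇒ 32

5, 24, 32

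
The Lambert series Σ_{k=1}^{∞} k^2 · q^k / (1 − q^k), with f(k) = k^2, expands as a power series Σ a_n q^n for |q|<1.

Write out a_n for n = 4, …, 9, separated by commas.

21, 26, 50, 50, 85, 91

[q^4] f(1)=1,f(2)=4,f(4)=16 ⇒ 21
n=5: 1·5 5·1  f→[1+25]=26
q^6  k|6↦f(k): 1:1 2:4 3:9 6:36  a_6=50
n=7: 1·7 7·1  f→[1+49]=50
[q^8] f(8)=64,f(4)=16,f(2)=4,f(1)=1 ⇒ 85
n=9: 1·9 3·3 9·1  f→[1+9+81]=91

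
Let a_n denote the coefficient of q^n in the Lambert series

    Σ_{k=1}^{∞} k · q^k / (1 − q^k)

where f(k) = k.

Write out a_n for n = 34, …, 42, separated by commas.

54, 48, 91, 38, 60, 56, 90, 42, 96

n=34: 34·1 17·2 2·17 1·34  f→[34+17+2+1]=54
q^35  k|35↦f(k): 35:35 7:7 5:5 1:1  a_35=48
d|36:{36,18,12,9,6,4,3,2,1}  Σf=36+18+12+9+6+4+3+2+1=91
n=37: 37·1 1·37  f→[37+1]=38
[q^38] f(1)=1,f(2)=2,f(19)=19,f(38)=38 ⇒ 60
n=39: 39·1 13·3 3·13 1·39  f→[39+13+3+1]=56
d|40:{1,2,4,5,8,10,20,40}  Σf=1+2+4+5+8+10+20+40=90
d|41:{1,41}  Σf=1+41=42
d|42:{1,2,3,6,7,14,21,42}  Σf=1+2+3+6+7+14+21+42=96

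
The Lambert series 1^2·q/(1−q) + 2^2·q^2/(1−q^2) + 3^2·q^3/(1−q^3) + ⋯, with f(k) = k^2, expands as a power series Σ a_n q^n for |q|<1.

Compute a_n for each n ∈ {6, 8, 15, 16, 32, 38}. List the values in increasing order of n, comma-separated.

50, 85, 260, 341, 1365, 1810

q^6  k|6↦f(k): 6:36 3:9 2:4 1:1  a_6=50
n=8: 8·1 4·2 2·4 1·8  f→[64+16+4+1]=85
q^15  k|15↦f(k): 15:225 5:25 3:9 1:1  a_15=260
n=16: 16·1 8·2 4·4 2·8 1·16  f→[256+64+16+4+1]=341
n=32: 32·1 16·2 8·4 4·8 2·16 1·32  f→[1024+256+64+16+4+1]=1365
n=38: 1·38 2·19 19·2 38·1  f→[1+4+361+1444]=1810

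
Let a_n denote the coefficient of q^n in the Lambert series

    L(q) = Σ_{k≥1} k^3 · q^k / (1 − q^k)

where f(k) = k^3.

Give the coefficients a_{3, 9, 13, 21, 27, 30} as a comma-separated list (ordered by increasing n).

d|3:{3,1}  Σf=27+1=28
n=9: 9·1 3·3 1·9  f→[729+27+1]=757
d|13:{13,1}  Σf=2197+1=2198
d|21:{1,3,7,21}  Σf=1+27+343+9261=9632
[q^27] f(27)=19683,f(9)=729,f(3)=27,f(1)=1 ⇒ 20440
q^30  k|30↦f(k): 30:27000 15:3375 10:1000 6:216 5:125 3:27 2:8 1:1  a_30=31752

28, 757, 2198, 9632, 20440, 31752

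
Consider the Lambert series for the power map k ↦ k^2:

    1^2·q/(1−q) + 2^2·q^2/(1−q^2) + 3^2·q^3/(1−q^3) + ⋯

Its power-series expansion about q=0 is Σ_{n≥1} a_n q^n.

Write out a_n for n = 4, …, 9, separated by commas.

21, 26, 50, 50, 85, 91

q^4  k|4↦f(k): 4:16 2:4 1:1  a_4=21
q^5  k|5↦f(k): 5:25 1:1  a_5=26
d|6:{6,3,2,1}  Σf=36+9+4+1=50
q^7  k|7↦f(k): 7:49 1:1  a_7=50
q^8  k|8↦f(k): 8:64 4:16 2:4 1:1  a_8=85
n=9: 9·1 3·3 1·9  f→[81+9+1]=91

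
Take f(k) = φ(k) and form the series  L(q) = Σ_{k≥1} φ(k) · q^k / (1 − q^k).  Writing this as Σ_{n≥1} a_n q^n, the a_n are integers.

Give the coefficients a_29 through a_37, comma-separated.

[q^29] φ(29)=28,φ(1)=1 ⇒ 29
q^30  k|30↦φ(k): 30:8 15:8 10:4 6:2 5:4 3:2 2:1 1:1  a_30=30
q^31  k|31↦φ(k): 31:30 1:1  a_31=31
q^32  k|32↦φ(k): 1:1 2:1 4:2 8:4 16:8 32:16  a_32=32
[q^33] φ(1)=1,φ(3)=2,φ(11)=10,φ(33)=20 ⇒ 33
n=34: 1·34 2·17 17·2 34·1  φ→[1+1+16+16]=34
q^35  k|35↦φ(k): 1:1 5:4 7:6 35:24  a_35=35
d|36:{36,18,12,9,6,4,3,2,1}  Σφ=12+6+4+6+2+2+2+1+1=36
d|37:{37,1}  Σφ=36+1=37

29, 30, 31, 32, 33, 34, 35, 36, 37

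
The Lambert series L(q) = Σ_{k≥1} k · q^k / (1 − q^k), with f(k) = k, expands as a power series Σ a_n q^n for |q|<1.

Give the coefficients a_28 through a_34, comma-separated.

n=28: 1·28 2·14 4·7 7·4 14·2 28·1  f→[1+2+4+7+14+28]=56
q^29  k|29↦f(k): 1:1 29:29  a_29=30
n=30: 30·1 15·2 10·3 6·5 5·6 3·10 2·15 1·30  f→[30+15+10+6+5+3+2+1]=72
q^31  k|31↦f(k): 31:31 1:1  a_31=32
q^32  k|32↦f(k): 1:1 2:2 4:4 8:8 16:16 32:32  a_32=63
d|33:{1,3,11,33}  Σf=1+3+11+33=48
[q^34] f(34)=34,f(17)=17,f(2)=2,f(1)=1 ⇒ 54

56, 30, 72, 32, 63, 48, 54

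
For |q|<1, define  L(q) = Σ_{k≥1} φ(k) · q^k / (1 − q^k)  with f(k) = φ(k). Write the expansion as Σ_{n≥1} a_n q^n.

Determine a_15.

[q^15] φ(15)=8,φ(5)=4,φ(3)=2,φ(1)=1 ⇒ 15

a_15 = 15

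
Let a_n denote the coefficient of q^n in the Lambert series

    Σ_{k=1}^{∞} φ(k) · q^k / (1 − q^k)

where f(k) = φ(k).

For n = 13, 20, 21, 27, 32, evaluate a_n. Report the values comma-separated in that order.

q^13  k|13↦φ(k): 13:12 1:1  a_13=13
q^20  k|20↦φ(k): 1:1 2:1 4:2 5:4 10:4 20:8  a_20=20
[q^21] φ(1)=1,φ(3)=2,φ(7)=6,φ(21)=12 ⇒ 21
q^27  k|27↦φ(k): 1:1 3:2 9:6 27:18  a_27=27
q^32  k|32↦φ(k): 32:16 16:8 8:4 4:2 2:1 1:1  a_32=32

13, 20, 21, 27, 32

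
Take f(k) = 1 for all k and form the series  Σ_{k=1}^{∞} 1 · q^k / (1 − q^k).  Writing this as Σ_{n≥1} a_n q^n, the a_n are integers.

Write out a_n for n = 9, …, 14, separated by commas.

3, 4, 2, 6, 2, 4

q^9  k|9↦f(k): 1:1 3:1 9:1  a_9=3
[q^10] f(1)=1,f(2)=1,f(5)=1,f(10)=1 ⇒ 4
[q^11] f(1)=1,f(11)=1 ⇒ 2
n=12: 12·1 6·2 4·3 3·4 2·6 1·12  f→[1+1+1+1+1+1]=6
[q^13] f(1)=1,f(13)=1 ⇒ 2
[q^14] f(14)=1,f(7)=1,f(2)=1,f(1)=1 ⇒ 4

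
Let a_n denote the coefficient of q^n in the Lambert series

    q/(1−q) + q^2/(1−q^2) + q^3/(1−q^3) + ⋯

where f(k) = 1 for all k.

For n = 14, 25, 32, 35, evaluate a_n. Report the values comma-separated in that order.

n=14: 14·1 7·2 2·7 1·14  f→[1+1+1+1]=4
[q^25] f(25)=1,f(5)=1,f(1)=1 ⇒ 3
q^32  k|32↦f(k): 32:1 16:1 8:1 4:1 2:1 1:1  a_32=6
n=35: 1·35 5·7 7·5 35·1  f→[1+1+1+1]=4

4, 3, 6, 4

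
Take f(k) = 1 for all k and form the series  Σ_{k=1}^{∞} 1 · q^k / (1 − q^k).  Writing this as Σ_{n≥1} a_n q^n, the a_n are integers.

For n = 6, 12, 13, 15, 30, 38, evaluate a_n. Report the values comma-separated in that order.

[q^6] f(6)=1,f(3)=1,f(2)=1,f(1)=1 ⇒ 4
[q^12] f(12)=1,f(6)=1,f(4)=1,f(3)=1,f(2)=1,f(1)=1 ⇒ 6
q^13  k|13↦f(k): 13:1 1:1  a_13=2
d|15:{1,3,5,15}  Σf=1+1+1+1=4
[q^30] f(30)=1,f(15)=1,f(10)=1,f(6)=1,f(5)=1,f(3)=1,f(2)=1,f(1)=1 ⇒ 8
q^38  k|38↦f(k): 38:1 19:1 2:1 1:1  a_38=4

4, 6, 2, 4, 8, 4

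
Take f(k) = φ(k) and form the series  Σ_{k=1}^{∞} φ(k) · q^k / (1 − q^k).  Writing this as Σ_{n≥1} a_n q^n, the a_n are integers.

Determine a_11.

[q^11] φ(1)=1,φ(11)=10 ⇒ 11

a_11 = 11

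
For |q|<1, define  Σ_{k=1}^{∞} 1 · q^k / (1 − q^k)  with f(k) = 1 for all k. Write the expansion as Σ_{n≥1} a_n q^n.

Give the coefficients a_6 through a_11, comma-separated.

4, 2, 4, 3, 4, 2

q^6  k|6↦f(k): 6:1 3:1 2:1 1:1  a_6=4
n=7: 7·1 1·7  f→[1+1]=2
d|8:{8,4,2,1}  Σf=1+1+1+1=4
d|9:{1,3,9}  Σf=1+1+1=3
n=10: 1·10 2·5 5·2 10·1  f→[1+1+1+1]=4
q^11  k|11↦f(k): 1:1 11:1  a_11=2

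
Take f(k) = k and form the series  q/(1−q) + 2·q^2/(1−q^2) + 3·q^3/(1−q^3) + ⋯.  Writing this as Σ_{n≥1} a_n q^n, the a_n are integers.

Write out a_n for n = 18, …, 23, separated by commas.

[q^18] f(1)=1,f(2)=2,f(3)=3,f(6)=6,f(9)=9,f(18)=18 ⇒ 39
[q^19] f(19)=19,f(1)=1 ⇒ 20
[q^20] f(1)=1,f(2)=2,f(4)=4,f(5)=5,f(10)=10,f(20)=20 ⇒ 42
d|21:{21,7,3,1}  Σf=21+7+3+1=32
n=22: 1·22 2·11 11·2 22·1  f→[1+2+11+22]=36
q^23  k|23↦f(k): 1:1 23:23  a_23=24

39, 20, 42, 32, 36, 24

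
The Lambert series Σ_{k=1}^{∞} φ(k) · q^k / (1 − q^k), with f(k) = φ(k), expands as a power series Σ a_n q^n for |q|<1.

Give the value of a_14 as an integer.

n=14: 14·1 7·2 2·7 1·14  φ→[6+6+1+1]=14

a_14 = 14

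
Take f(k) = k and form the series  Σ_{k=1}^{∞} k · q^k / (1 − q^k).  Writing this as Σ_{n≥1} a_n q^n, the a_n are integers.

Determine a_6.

a_6 = 12

n=6: 6·1 3·2 2·3 1·6  f→[6+3+2+1]=12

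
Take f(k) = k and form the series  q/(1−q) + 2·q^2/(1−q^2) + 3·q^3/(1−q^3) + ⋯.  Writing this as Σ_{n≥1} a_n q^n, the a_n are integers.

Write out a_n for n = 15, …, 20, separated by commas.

24, 31, 18, 39, 20, 42

d|15:{15,5,3,1}  Σf=15+5+3+1=24
q^16  k|16↦f(k): 16:16 8:8 4:4 2:2 1:1  a_16=31
d|17:{17,1}  Σf=17+1=18
n=18: 18·1 9·2 6·3 3·6 2·9 1·18  f→[18+9+6+3+2+1]=39
n=19: 1·19 19·1  f→[1+19]=20
q^20  k|20↦f(k): 20:20 10:10 5:5 4:4 2:2 1:1  a_20=42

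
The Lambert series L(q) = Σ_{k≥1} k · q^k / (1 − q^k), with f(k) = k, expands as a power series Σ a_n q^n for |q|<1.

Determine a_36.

d|36:{36,18,12,9,6,4,3,2,1}  Σf=36+18+12+9+6+4+3+2+1=91

a_36 = 91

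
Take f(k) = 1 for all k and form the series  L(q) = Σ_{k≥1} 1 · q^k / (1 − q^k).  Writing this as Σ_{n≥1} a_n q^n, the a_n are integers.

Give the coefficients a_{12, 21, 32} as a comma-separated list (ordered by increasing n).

6, 4, 6

[q^12] f(12)=1,f(6)=1,f(4)=1,f(3)=1,f(2)=1,f(1)=1 ⇒ 6
n=21: 1·21 3·7 7·3 21·1  f→[1+1+1+1]=4
n=32: 32·1 16·2 8·4 4·8 2·16 1·32  f→[1+1+1+1+1+1]=6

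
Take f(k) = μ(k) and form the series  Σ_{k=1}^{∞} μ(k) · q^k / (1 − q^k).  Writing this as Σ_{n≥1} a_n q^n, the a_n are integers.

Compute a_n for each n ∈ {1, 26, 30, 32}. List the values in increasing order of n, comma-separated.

1, 0, 0, 0

d|1:{1}  Σμ=1=1
q^26  k|26↦μ(k): 26:1 13:-1 2:-1 1:1  a_26=0
n=30: 30·1 15·2 10·3 6·5 5·6 3·10 2·15 1·30  μ→[(-1)+1+1+1+(-1)+(-1)+(-1)+1]=0
[q^32] μ(1)=1,μ(2)=-1,μ(4)=0,μ(8)=0,μ(16)=0,μ(32)=0 ⇒ 0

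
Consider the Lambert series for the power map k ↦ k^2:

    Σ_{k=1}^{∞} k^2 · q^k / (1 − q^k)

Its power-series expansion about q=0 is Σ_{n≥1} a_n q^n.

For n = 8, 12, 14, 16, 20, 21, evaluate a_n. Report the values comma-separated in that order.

85, 210, 250, 341, 546, 500

n=8: 1·8 2·4 4·2 8·1  f→[1+4+16+64]=85
q^12  k|12↦f(k): 1:1 2:4 3:9 4:16 6:36 12:144  a_12=210
d|14:{1,2,7,14}  Σf=1+4+49+196=250
q^16  k|16↦f(k): 1:1 2:4 4:16 8:64 16:256  a_16=341
q^20  k|20↦f(k): 1:1 2:4 4:16 5:25 10:100 20:400  a_20=546
q^21  k|21↦f(k): 1:1 3:9 7:49 21:441  a_21=500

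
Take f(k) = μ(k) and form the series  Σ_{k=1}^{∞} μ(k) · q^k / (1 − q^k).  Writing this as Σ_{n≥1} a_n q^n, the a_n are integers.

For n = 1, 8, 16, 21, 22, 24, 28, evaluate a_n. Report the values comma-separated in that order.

n=1: 1·1  μ→[1]=1
[q^8] μ(8)=0,μ(4)=0,μ(2)=-1,μ(1)=1 ⇒ 0
n=16: 16·1 8·2 4·4 2·8 1·16  μ→[0+0+0+(-1)+1]=0
[q^21] μ(21)=1,μ(7)=-1,μ(3)=-1,μ(1)=1 ⇒ 0
[q^22] μ(22)=1,μ(11)=-1,μ(2)=-1,μ(1)=1 ⇒ 0
q^24  k|24↦μ(k): 1:1 2:-1 3:-1 4:0 6:1 8:0 12:0 24:0  a_24=0
[q^28] μ(28)=0,μ(14)=1,μ(7)=-1,μ(4)=0,μ(2)=-1,μ(1)=1 ⇒ 0

1, 0, 0, 0, 0, 0, 0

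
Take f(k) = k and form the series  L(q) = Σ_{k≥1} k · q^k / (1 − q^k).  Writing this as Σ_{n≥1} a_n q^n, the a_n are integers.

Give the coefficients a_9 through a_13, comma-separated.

q^9  k|9↦f(k): 1:1 3:3 9:9  a_9=13
d|10:{1,2,5,10}  Σf=1+2+5+10=18
n=11: 11·1 1·11  f→[11+1]=12
n=12: 1·12 2·6 3·4 4·3 6·2 12·1  f→[1+2+3+4+6+12]=28
d|13:{1,13}  Σf=1+13=14

13, 18, 12, 28, 14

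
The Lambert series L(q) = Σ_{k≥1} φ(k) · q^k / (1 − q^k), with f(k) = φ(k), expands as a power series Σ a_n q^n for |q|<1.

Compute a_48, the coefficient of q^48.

[q^48] φ(1)=1,φ(2)=1,φ(3)=2,φ(4)=2,φ(6)=2,φ(8)=4,φ(12)=4,φ(16)=8,φ(24)=8,φ(48)=16 ⇒ 48

a_48 = 48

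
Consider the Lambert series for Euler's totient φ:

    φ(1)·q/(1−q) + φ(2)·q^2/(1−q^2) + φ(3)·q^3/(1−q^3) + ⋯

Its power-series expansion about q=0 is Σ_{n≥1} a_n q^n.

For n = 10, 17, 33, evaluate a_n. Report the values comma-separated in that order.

q^10  k|10↦φ(k): 10:4 5:4 2:1 1:1  a_10=10
[q^17] φ(1)=1,φ(17)=16 ⇒ 17
q^33  k|33↦φ(k): 1:1 3:2 11:10 33:20  a_33=33

10, 17, 33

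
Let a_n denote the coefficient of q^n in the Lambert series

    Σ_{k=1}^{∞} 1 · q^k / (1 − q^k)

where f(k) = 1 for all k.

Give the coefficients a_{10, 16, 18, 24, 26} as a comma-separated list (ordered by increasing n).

4, 5, 6, 8, 4

[q^10] f(1)=1,f(2)=1,f(5)=1,f(10)=1 ⇒ 4
n=16: 1·16 2·8 4·4 8·2 16·1  f→[1+1+1+1+1]=5
n=18: 1·18 2·9 3·6 6·3 9·2 18·1  f→[1+1+1+1+1+1]=6
q^24  k|24↦f(k): 24:1 12:1 8:1 6:1 4:1 3:1 2:1 1:1  a_24=8
n=26: 1·26 2·13 13·2 26·1  f→[1+1+1+1]=4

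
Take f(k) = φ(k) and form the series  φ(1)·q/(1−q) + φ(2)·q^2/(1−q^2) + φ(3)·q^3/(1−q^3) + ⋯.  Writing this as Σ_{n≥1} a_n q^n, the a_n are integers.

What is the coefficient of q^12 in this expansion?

q^12  k|12↦φ(k): 1:1 2:1 3:2 4:2 6:2 12:4  a_12=12

a_12 = 12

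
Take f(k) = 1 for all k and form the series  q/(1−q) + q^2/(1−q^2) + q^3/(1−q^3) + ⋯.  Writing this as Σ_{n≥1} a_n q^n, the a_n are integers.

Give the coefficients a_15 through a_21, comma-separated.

4, 5, 2, 6, 2, 6, 4

[q^15] f(15)=1,f(5)=1,f(3)=1,f(1)=1 ⇒ 4
n=16: 1·16 2·8 4·4 8·2 16·1  f→[1+1+1+1+1]=5
[q^17] f(1)=1,f(17)=1 ⇒ 2
n=18: 1·18 2·9 3·6 6·3 9·2 18·1  f→[1+1+1+1+1+1]=6
q^19  k|19↦f(k): 1:1 19:1  a_19=2
d|20:{1,2,4,5,10,20}  Σf=1+1+1+1+1+1=6
q^21  k|21↦f(k): 1:1 3:1 7:1 21:1  a_21=4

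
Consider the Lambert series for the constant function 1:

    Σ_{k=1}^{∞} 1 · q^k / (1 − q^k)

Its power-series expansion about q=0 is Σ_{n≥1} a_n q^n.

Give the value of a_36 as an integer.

a_36 = 9

n=36: 1·36 2·18 3·12 4·9 6·6 9·4 12·3 18·2 36·1  f→[1+1+1+1+1+1+1+1+1]=9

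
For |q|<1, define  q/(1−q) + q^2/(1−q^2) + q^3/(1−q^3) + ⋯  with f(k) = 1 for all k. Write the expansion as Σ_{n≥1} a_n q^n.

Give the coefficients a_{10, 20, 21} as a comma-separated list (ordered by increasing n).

[q^10] f(10)=1,f(5)=1,f(2)=1,f(1)=1 ⇒ 4
d|20:{1,2,4,5,10,20}  Σf=1+1+1+1+1+1=6
q^21  k|21↦f(k): 1:1 3:1 7:1 21:1  a_21=4

4, 6, 4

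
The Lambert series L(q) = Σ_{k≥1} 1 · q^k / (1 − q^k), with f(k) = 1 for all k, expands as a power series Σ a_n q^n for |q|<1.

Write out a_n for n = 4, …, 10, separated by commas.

3, 2, 4, 2, 4, 3, 4

d|4:{4,2,1}  Σf=1+1+1=3
n=5: 1·5 5·1  f→[1+1]=2
d|6:{1,2,3,6}  Σf=1+1+1+1=4
q^7  k|7↦f(k): 1:1 7:1  a_7=2
q^8  k|8↦f(k): 1:1 2:1 4:1 8:1  a_8=4
d|9:{1,3,9}  Σf=1+1+1=3
[q^10] f(1)=1,f(2)=1,f(5)=1,f(10)=1 ⇒ 4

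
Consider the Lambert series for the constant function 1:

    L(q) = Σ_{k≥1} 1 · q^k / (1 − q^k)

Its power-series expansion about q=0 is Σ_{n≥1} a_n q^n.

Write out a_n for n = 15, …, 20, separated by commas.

[q^15] f(15)=1,f(5)=1,f(3)=1,f(1)=1 ⇒ 4
[q^16] f(16)=1,f(8)=1,f(4)=1,f(2)=1,f(1)=1 ⇒ 5
q^17  k|17↦f(k): 17:1 1:1  a_17=2
[q^18] f(1)=1,f(2)=1,f(3)=1,f(6)=1,f(9)=1,f(18)=1 ⇒ 6
d|19:{19,1}  Σf=1+1=2
[q^20] f(20)=1,f(10)=1,f(5)=1,f(4)=1,f(2)=1,f(1)=1 ⇒ 6

4, 5, 2, 6, 2, 6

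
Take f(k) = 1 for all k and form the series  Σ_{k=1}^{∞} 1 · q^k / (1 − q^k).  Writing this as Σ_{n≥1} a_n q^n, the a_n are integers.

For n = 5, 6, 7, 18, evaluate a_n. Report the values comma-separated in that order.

[q^5] f(1)=1,f(5)=1 ⇒ 2
q^6  k|6↦f(k): 6:1 3:1 2:1 1:1  a_6=4
q^7  k|7↦f(k): 1:1 7:1  a_7=2
n=18: 18·1 9·2 6·3 3·6 2·9 1·18  f→[1+1+1+1+1+1]=6

2, 4, 2, 6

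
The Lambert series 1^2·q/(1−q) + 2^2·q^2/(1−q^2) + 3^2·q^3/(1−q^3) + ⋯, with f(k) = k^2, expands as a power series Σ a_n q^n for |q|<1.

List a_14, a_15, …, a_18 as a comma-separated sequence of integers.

250, 260, 341, 290, 455

q^14  k|14↦f(k): 14:196 7:49 2:4 1:1  a_14=250
n=15: 1·15 3·5 5·3 15·1  f→[1+9+25+225]=260
[q^16] f(16)=256,f(8)=64,f(4)=16,f(2)=4,f(1)=1 ⇒ 341
q^17  k|17↦f(k): 1:1 17:289  a_17=290
d|18:{1,2,3,6,9,18}  Σf=1+4+9+36+81+324=455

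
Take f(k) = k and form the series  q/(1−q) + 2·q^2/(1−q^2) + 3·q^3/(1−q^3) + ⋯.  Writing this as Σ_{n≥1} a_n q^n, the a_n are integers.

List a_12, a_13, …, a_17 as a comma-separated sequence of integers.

q^12  k|12↦f(k): 1:1 2:2 3:3 4:4 6:6 12:12  a_12=28
[q^13] f(13)=13,f(1)=1 ⇒ 14
n=14: 14·1 7·2 2·7 1·14  f→[14+7+2+1]=24
[q^15] f(1)=1,f(3)=3,f(5)=5,f(15)=15 ⇒ 24
d|16:{16,8,4,2,1}  Σf=16+8+4+2+1=31
d|17:{1,17}  Σf=1+17=18

28, 14, 24, 24, 31, 18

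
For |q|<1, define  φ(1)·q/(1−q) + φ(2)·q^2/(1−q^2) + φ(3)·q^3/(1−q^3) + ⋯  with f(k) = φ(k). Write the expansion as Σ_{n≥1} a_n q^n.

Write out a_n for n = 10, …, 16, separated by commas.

d|10:{10,5,2,1}  Σφ=4+4+1+1=10
q^11  k|11↦φ(k): 1:1 11:10  a_11=11
q^12  k|12↦φ(k): 1:1 2:1 3:2 4:2 6:2 12:4  a_12=12
[q^13] φ(13)=12,φ(1)=1 ⇒ 13
d|14:{14,7,2,1}  Σφ=6+6+1+1=14
q^15  k|15↦φ(k): 1:1 3:2 5:4 15:8  a_15=15
d|16:{16,8,4,2,1}  Σφ=8+4+2+1+1=16

10, 11, 12, 13, 14, 15, 16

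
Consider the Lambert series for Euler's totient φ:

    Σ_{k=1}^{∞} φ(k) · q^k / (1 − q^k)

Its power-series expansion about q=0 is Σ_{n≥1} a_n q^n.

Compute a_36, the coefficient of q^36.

d|36:{1,2,3,4,6,9,12,18,36}  Σφ=1+1+2+2+2+6+4+6+12=36

a_36 = 36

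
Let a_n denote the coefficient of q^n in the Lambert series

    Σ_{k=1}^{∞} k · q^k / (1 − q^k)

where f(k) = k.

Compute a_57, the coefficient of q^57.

d|57:{57,19,3,1}  Σf=57+19+3+1=80

a_57 = 80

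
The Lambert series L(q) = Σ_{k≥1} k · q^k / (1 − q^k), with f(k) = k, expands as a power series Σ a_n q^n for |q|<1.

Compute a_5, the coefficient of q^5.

a_5 = 6

d|5:{1,5}  Σf=1+5=6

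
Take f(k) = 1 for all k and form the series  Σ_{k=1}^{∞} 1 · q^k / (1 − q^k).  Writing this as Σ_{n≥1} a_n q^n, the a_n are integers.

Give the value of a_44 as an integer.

a_44 = 6

d|44:{44,22,11,4,2,1}  Σf=1+1+1+1+1+1=6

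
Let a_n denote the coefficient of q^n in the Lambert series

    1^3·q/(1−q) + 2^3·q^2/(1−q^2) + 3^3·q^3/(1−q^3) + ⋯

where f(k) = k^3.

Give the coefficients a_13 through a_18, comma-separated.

d|13:{13,1}  Σf=2197+1=2198
q^14  k|14↦f(k): 1:1 2:8 7:343 14:2744  a_14=3096
d|15:{1,3,5,15}  Σf=1+27+125+3375=3528
n=16: 1·16 2·8 4·4 8·2 16·1  f→[1+8+64+512+4096]=4681
q^17  k|17↦f(k): 1:1 17:4913  a_17=4914
n=18: 18·1 9·2 6·3 3·6 2·9 1·18  f→[5832+729+216+27+8+1]=6813

2198, 3096, 3528, 4681, 4914, 6813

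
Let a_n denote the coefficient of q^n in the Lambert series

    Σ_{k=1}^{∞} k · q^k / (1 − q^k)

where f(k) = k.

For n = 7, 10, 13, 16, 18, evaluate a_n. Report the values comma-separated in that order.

n=7: 7·1 1·7  f→[7+1]=8
[q^10] f(1)=1,f(2)=2,f(5)=5,f(10)=10 ⇒ 18
q^13  k|13↦f(k): 13:13 1:1  a_13=14
q^16  k|16↦f(k): 1:1 2:2 4:4 8:8 16:16  a_16=31
[q^18] f(1)=1,f(2)=2,f(3)=3,f(6)=6,f(9)=9,f(18)=18 ⇒ 39

8, 18, 14, 31, 39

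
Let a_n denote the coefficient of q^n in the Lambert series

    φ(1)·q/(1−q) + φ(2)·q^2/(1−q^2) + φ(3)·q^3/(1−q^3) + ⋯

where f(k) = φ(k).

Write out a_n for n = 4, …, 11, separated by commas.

n=4: 4·1 2·2 1·4  φ→[2+1+1]=4
q^5  k|5↦φ(k): 5:4 1:1  a_5=5
d|6:{6,3,2,1}  Σφ=2+2+1+1=6
n=7: 1·7 7·1  φ→[1+6]=7
[q^8] φ(1)=1,φ(2)=1,φ(4)=2,φ(8)=4 ⇒ 8
[q^9] φ(1)=1,φ(3)=2,φ(9)=6 ⇒ 9
d|10:{1,2,5,10}  Σφ=1+1+4+4=10
q^11  k|11↦φ(k): 1:1 11:10  a_11=11

4, 5, 6, 7, 8, 9, 10, 11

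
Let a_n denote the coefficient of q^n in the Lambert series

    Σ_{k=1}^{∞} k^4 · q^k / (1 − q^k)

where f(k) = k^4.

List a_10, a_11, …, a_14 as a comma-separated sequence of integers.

10642, 14642, 22386, 28562, 40834

q^10  k|10↦f(k): 10:10000 5:625 2:16 1:1  a_10=10642
[q^11] f(11)=14641,f(1)=1 ⇒ 14642
[q^12] f(12)=20736,f(6)=1296,f(4)=256,f(3)=81,f(2)=16,f(1)=1 ⇒ 22386
d|13:{13,1}  Σf=28561+1=28562
n=14: 1·14 2·7 7·2 14·1  f→[1+16+2401+38416]=40834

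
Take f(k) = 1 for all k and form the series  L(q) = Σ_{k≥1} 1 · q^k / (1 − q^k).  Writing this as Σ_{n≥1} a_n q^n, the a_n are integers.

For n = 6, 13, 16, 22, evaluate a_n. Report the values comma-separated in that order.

4, 2, 5, 4

n=6: 1·6 2·3 3·2 6·1  f→[1+1+1+1]=4
d|13:{1,13}  Σf=1+1=2
d|16:{1,2,4,8,16}  Σf=1+1+1+1+1=5
q^22  k|22↦f(k): 1:1 2:1 11:1 22:1  a_22=4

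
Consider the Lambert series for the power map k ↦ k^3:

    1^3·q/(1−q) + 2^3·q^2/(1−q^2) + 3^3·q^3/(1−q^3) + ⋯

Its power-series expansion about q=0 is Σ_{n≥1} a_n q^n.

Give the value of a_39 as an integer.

a_39 = 61544

[q^39] f(39)=59319,f(13)=2197,f(3)=27,f(1)=1 ⇒ 61544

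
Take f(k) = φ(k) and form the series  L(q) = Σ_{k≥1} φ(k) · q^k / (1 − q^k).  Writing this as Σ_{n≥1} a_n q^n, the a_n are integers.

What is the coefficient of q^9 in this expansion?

[q^9] φ(1)=1,φ(3)=2,φ(9)=6 ⇒ 9

a_9 = 9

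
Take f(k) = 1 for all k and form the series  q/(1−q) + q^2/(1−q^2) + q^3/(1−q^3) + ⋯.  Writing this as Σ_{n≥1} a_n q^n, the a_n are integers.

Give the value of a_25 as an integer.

q^25  k|25↦f(k): 25:1 5:1 1:1  a_25=3

a_25 = 3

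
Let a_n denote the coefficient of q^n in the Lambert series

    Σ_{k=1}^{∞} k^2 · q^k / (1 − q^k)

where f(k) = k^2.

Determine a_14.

d|14:{14,7,2,1}  Σf=196+49+4+1=250

a_14 = 250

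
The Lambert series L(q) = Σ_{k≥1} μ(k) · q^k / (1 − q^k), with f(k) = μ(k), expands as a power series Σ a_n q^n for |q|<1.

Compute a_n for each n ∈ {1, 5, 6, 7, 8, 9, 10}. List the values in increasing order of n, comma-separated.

1, 0, 0, 0, 0, 0, 0

n=1: 1·1  μ→[1]=1
[q^5] μ(5)=-1,μ(1)=1 ⇒ 0
q^6  k|6↦μ(k): 1:1 2:-1 3:-1 6:1  a_6=0
q^7  k|7↦μ(k): 1:1 7:-1  a_7=0
q^8  k|8↦μ(k): 8:0 4:0 2:-1 1:1  a_8=0
n=9: 9·1 3·3 1·9  μ→[0+(-1)+1]=0
d|10:{1,2,5,10}  Σμ=1+(-1)+(-1)+1=0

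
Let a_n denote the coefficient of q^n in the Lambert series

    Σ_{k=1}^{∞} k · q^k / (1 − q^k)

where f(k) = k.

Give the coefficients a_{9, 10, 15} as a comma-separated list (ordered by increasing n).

13, 18, 24

n=9: 1·9 3·3 9·1  f→[1+3+9]=13
q^10  k|10↦f(k): 1:1 2:2 5:5 10:10  a_10=18
q^15  k|15↦f(k): 1:1 3:3 5:5 15:15  a_15=24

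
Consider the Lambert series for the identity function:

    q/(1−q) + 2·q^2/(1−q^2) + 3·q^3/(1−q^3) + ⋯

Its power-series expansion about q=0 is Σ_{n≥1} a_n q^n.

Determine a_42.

q^42  k|42↦f(k): 1:1 2:2 3:3 6:6 7:7 14:14 21:21 42:42  a_42=96

a_42 = 96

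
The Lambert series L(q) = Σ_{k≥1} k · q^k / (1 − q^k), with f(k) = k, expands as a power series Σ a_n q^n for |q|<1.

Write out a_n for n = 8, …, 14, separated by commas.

15, 13, 18, 12, 28, 14, 24

q^8  k|8↦f(k): 8:8 4:4 2:2 1:1  a_8=15
q^9  k|9↦f(k): 1:1 3:3 9:9  a_9=13
n=10: 1·10 2·5 5·2 10·1  f→[1+2+5+10]=18
n=11: 1·11 11·1  f→[1+11]=12
d|12:{1,2,3,4,6,12}  Σf=1+2+3+4+6+12=28
n=13: 13·1 1·13  f→[13+1]=14
n=14: 1·14 2·7 7·2 14·1  f→[1+2+7+14]=24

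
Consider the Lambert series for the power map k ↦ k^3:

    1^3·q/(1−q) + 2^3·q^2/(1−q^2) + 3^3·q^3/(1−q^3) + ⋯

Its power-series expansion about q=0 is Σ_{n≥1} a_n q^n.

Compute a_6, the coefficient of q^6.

n=6: 6·1 3·2 2·3 1·6  f→[216+27+8+1]=252

a_6 = 252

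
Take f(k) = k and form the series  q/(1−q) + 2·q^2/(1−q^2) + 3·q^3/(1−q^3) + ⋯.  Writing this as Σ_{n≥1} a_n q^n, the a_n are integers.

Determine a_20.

a_20 = 42

[q^20] f(1)=1,f(2)=2,f(4)=4,f(5)=5,f(10)=10,f(20)=20 ⇒ 42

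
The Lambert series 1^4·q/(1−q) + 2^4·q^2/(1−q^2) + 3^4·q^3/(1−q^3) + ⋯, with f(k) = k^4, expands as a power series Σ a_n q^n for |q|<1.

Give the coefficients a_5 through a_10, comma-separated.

[q^5] f(1)=1,f(5)=625 ⇒ 626
d|6:{1,2,3,6}  Σf=1+16+81+1296=1394
d|7:{1,7}  Σf=1+2401=2402
d|8:{8,4,2,1}  Σf=4096+256+16+1=4369
q^9  k|9↦f(k): 1:1 3:81 9:6561  a_9=6643
q^10  k|10↦f(k): 10:10000 5:625 2:16 1:1  a_10=10642

626, 1394, 2402, 4369, 6643, 10642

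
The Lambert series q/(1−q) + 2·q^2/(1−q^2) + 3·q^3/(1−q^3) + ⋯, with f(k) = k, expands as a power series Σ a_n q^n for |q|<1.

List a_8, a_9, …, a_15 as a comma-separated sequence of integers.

[q^8] f(1)=1,f(2)=2,f(4)=4,f(8)=8 ⇒ 15
d|9:{1,3,9}  Σf=1+3+9=13
q^10  k|10↦f(k): 1:1 2:2 5:5 10:10  a_10=18
[q^11] f(11)=11,f(1)=1 ⇒ 12
n=12: 12·1 6·2 4·3 3·4 2·6 1·12  f→[12+6+4+3+2+1]=28
n=13: 1·13 13·1  f→[1+13]=14
d|14:{14,7,2,1}  Σf=14+7+2+1=24
[q^15] f(15)=15,f(5)=5,f(3)=3,f(1)=1 ⇒ 24

15, 13, 18, 12, 28, 14, 24, 24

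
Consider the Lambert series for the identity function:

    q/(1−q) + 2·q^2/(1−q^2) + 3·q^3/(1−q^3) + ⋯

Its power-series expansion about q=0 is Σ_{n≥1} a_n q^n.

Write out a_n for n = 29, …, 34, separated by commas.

[q^29] f(29)=29,f(1)=1 ⇒ 30
n=30: 1·30 2·15 3·10 5·6 6·5 10·3 15·2 30·1  f→[1+2+3+5+6+10+15+30]=72
n=31: 1·31 31·1  f→[1+31]=32
n=32: 1·32 2·16 4·8 8·4 16·2 32·1  f→[1+2+4+8+16+32]=63
d|33:{33,11,3,1}  Σf=33+11+3+1=48
[q^34] f(1)=1,f(2)=2,f(17)=17,f(34)=34 ⇒ 54

30, 72, 32, 63, 48, 54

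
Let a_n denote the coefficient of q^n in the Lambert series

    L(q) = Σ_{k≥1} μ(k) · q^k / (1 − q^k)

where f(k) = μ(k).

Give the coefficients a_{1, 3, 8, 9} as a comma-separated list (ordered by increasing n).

q^1  k|1↦μ(k): 1:1  a_1=1
d|3:{3,1}  Σμ=(-1)+1=0
[q^8] μ(1)=1,μ(2)=-1,μ(4)=0,μ(8)=0 ⇒ 0
[q^9] μ(1)=1,μ(3)=-1,μ(9)=0 ⇒ 0

1, 0, 0, 0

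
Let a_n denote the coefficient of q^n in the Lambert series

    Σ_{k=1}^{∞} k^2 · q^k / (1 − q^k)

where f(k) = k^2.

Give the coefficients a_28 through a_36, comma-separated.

d|28:{28,14,7,4,2,1}  Σf=784+196+49+16+4+1=1050
q^29  k|29↦f(k): 29:841 1:1  a_29=842
q^30  k|30↦f(k): 30:900 15:225 10:100 6:36 5:25 3:9 2:4 1:1  a_30=1300
q^31  k|31↦f(k): 31:961 1:1  a_31=962
q^32  k|32↦f(k): 32:1024 16:256 8:64 4:16 2:4 1:1  a_32=1365
[q^33] f(33)=1089,f(11)=121,f(3)=9,f(1)=1 ⇒ 1220
q^34  k|34↦f(k): 1:1 2:4 17:289 34:1156  a_34=1450
d|35:{1,5,7,35}  Σf=1+25+49+1225=1300
q^36  k|36↦f(k): 36:1296 18:324 12:144 9:81 6:36 4:16 3:9 2:4 1:1  a_36=1911

1050, 842, 1300, 962, 1365, 1220, 1450, 1300, 1911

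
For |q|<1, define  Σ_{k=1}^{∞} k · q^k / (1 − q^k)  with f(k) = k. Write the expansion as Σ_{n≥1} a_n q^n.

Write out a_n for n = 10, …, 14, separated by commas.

n=10: 1·10 2·5 5·2 10·1  f→[1+2+5+10]=18
n=11: 11·1 1·11  f→[11+1]=12
q^12  k|12↦f(k): 12:12 6:6 4:4 3:3 2:2 1:1  a_12=28
n=13: 1·13 13·1  f→[1+13]=14
d|14:{1,2,7,14}  Σf=1+2+7+14=24

18, 12, 28, 14, 24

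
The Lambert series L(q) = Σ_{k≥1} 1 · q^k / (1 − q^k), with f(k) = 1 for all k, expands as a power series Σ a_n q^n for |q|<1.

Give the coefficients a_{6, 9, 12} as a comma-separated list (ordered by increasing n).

q^6  k|6↦f(k): 1:1 2:1 3:1 6:1  a_6=4
q^9  k|9↦f(k): 9:1 3:1 1:1  a_9=3
d|12:{1,2,3,4,6,12}  Σf=1+1+1+1+1+1=6

4, 3, 6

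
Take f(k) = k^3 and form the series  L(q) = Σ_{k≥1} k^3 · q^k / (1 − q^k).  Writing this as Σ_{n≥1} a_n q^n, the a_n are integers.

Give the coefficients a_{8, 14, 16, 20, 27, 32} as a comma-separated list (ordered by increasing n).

q^8  k|8↦f(k): 8:512 4:64 2:8 1:1  a_8=585
[q^14] f(14)=2744,f(7)=343,f(2)=8,f(1)=1 ⇒ 3096
[q^16] f(16)=4096,f(8)=512,f(4)=64,f(2)=8,f(1)=1 ⇒ 4681
q^20  k|20↦f(k): 20:8000 10:1000 5:125 4:64 2:8 1:1  a_20=9198
n=27: 27·1 9·3 3·9 1·27  f→[19683+729+27+1]=20440
[q^32] f(32)=32768,f(16)=4096,f(8)=512,f(4)=64,f(2)=8,f(1)=1 ⇒ 37449

585, 3096, 4681, 9198, 20440, 37449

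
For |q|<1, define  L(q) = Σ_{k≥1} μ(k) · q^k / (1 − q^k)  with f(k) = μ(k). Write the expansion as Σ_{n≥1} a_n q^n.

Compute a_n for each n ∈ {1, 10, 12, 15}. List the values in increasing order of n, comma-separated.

n=1: 1·1  μ→[1]=1
[q^10] μ(10)=1,μ(5)=-1,μ(2)=-1,μ(1)=1 ⇒ 0
q^12  k|12↦μ(k): 1:1 2:-1 3:-1 4:0 6:1 12:0  a_12=0
[q^15] μ(1)=1,μ(3)=-1,μ(5)=-1,μ(15)=1 ⇒ 0

1, 0, 0, 0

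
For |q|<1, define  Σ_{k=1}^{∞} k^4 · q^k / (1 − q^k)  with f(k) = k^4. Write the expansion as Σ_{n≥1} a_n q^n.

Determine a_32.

[q^32] f(1)=1,f(2)=16,f(4)=256,f(8)=4096,f(16)=65536,f(32)=1048576 ⇒ 1118481

a_32 = 1118481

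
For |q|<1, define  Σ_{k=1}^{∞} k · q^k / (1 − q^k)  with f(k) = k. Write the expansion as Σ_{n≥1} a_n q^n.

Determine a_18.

[q^18] f(1)=1,f(2)=2,f(3)=3,f(6)=6,f(9)=9,f(18)=18 ⇒ 39

a_18 = 39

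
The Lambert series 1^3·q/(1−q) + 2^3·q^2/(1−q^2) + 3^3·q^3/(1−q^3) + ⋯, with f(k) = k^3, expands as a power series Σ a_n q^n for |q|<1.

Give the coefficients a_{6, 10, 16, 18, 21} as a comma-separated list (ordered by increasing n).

n=6: 1·6 2·3 3·2 6·1  f→[1+8+27+216]=252
d|10:{1,2,5,10}  Σf=1+8+125+1000=1134
[q^16] f(16)=4096,f(8)=512,f(4)=64,f(2)=8,f(1)=1 ⇒ 4681
q^18  k|18↦f(k): 1:1 2:8 3:27 6:216 9:729 18:5832  a_18=6813
q^21  k|21↦f(k): 1:1 3:27 7:343 21:9261  a_21=9632

252, 1134, 4681, 6813, 9632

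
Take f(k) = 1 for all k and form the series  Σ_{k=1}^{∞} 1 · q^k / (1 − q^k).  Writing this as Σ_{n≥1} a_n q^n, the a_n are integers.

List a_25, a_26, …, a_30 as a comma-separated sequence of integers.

q^25  k|25↦f(k): 1:1 5:1 25:1  a_25=3
d|26:{26,13,2,1}  Σf=1+1+1+1=4
n=27: 27·1 9·3 3·9 1·27  f→[1+1+1+1]=4
q^28  k|28↦f(k): 28:1 14:1 7:1 4:1 2:1 1:1  a_28=6
d|29:{1,29}  Σf=1+1=2
q^30  k|30↦f(k): 30:1 15:1 10:1 6:1 5:1 3:1 2:1 1:1  a_30=8

3, 4, 4, 6, 2, 8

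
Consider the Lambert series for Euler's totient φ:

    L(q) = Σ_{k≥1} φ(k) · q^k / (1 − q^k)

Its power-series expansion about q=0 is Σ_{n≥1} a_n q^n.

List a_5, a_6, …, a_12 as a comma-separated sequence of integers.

n=5: 5·1 1·5  φ→[4+1]=5
[q^6] φ(1)=1,φ(2)=1,φ(3)=2,φ(6)=2 ⇒ 6
q^7  k|7↦φ(k): 7:6 1:1  a_7=7
[q^8] φ(1)=1,φ(2)=1,φ(4)=2,φ(8)=4 ⇒ 8
[q^9] φ(9)=6,φ(3)=2,φ(1)=1 ⇒ 9
[q^10] φ(10)=4,φ(5)=4,φ(2)=1,φ(1)=1 ⇒ 10
n=11: 11·1 1·11  φ→[10+1]=11
d|12:{1,2,3,4,6,12}  Σφ=1+1+2+2+2+4=12

5, 6, 7, 8, 9, 10, 11, 12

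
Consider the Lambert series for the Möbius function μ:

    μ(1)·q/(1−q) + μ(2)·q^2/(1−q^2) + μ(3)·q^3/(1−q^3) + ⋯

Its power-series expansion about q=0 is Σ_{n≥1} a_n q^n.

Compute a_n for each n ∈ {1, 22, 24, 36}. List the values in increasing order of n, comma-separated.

1, 0, 0, 0

n=1: 1·1  μ→[1]=1
d|22:{22,11,2,1}  Σμ=1+(-1)+(-1)+1=0
q^24  k|24↦μ(k): 24:0 12:0 8:0 6:1 4:0 3:-1 2:-1 1:1  a_24=0
n=36: 1·36 2·18 3·12 4·9 6·6 9·4 12·3 18·2 36·1  μ→[1+(-1)+(-1)+0+1+0+0+0+0]=0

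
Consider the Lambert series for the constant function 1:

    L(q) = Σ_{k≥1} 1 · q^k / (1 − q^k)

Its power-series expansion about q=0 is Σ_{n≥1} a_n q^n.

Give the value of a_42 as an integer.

a_42 = 8

[q^42] f(42)=1,f(21)=1,f(14)=1,f(7)=1,f(6)=1,f(3)=1,f(2)=1,f(1)=1 ⇒ 8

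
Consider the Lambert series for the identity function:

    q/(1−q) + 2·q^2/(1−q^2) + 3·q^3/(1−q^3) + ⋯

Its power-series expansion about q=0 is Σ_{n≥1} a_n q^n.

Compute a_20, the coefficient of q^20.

a_20 = 42

q^20  k|20↦f(k): 1:1 2:2 4:4 5:5 10:10 20:20  a_20=42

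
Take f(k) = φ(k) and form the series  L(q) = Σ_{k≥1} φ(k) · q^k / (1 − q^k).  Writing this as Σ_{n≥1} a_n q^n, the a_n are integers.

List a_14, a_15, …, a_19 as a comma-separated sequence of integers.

q^14  k|14↦φ(k): 14:6 7:6 2:1 1:1  a_14=14
[q^15] φ(15)=8,φ(5)=4,φ(3)=2,φ(1)=1 ⇒ 15
[q^16] φ(16)=8,φ(8)=4,φ(4)=2,φ(2)=1,φ(1)=1 ⇒ 16
[q^17] φ(17)=16,φ(1)=1 ⇒ 17
n=18: 18·1 9·2 6·3 3·6 2·9 1·18  φ→[6+6+2+2+1+1]=18
q^19  k|19↦φ(k): 19:18 1:1  a_19=19

14, 15, 16, 17, 18, 19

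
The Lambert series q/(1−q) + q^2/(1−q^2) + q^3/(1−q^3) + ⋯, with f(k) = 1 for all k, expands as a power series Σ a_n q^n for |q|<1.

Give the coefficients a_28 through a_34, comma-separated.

n=28: 28·1 14·2 7·4 4·7 2·14 1·28  f→[1+1+1+1+1+1]=6
n=29: 1·29 29·1  f→[1+1]=2
[q^30] f(1)=1,f(2)=1,f(3)=1,f(5)=1,f(6)=1,f(10)=1,f(15)=1,f(30)=1 ⇒ 8
q^31  k|31↦f(k): 31:1 1:1  a_31=2
d|32:{32,16,8,4,2,1}  Σf=1+1+1+1+1+1=6
d|33:{33,11,3,1}  Σf=1+1+1+1=4
[q^34] f(34)=1,f(17)=1,f(2)=1,f(1)=1 ⇒ 4

6, 2, 8, 2, 6, 4, 4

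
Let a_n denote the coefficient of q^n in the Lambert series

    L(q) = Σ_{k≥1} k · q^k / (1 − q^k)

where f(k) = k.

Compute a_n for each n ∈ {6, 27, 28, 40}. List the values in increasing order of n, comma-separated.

d|6:{1,2,3,6}  Σf=1+2+3+6=12
q^27  k|27↦f(k): 1:1 3:3 9:9 27:27  a_27=40
[q^28] f(28)=28,f(14)=14,f(7)=7,f(4)=4,f(2)=2,f(1)=1 ⇒ 56
n=40: 40·1 20·2 10·4 8·5 5·8 4·10 2·20 1·40  f→[40+20+10+8+5+4+2+1]=90

12, 40, 56, 90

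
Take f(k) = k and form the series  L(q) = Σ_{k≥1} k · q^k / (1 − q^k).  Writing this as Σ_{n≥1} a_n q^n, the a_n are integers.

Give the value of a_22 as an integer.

n=22: 22·1 11·2 2·11 1·22  f→[22+11+2+1]=36

a_22 = 36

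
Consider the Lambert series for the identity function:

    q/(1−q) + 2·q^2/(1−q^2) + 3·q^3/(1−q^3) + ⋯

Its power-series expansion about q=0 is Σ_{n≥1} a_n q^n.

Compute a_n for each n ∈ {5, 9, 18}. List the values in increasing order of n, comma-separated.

n=5: 5·1 1·5  f→[5+1]=6
q^9  k|9↦f(k): 9:9 3:3 1:1  a_9=13
[q^18] f(1)=1,f(2)=2,f(3)=3,f(6)=6,f(9)=9,f(18)=18 ⇒ 39

6, 13, 39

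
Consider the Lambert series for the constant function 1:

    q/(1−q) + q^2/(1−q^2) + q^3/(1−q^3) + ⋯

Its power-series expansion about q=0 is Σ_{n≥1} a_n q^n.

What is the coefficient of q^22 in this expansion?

[q^22] f(1)=1,f(2)=1,f(11)=1,f(22)=1 ⇒ 4

a_22 = 4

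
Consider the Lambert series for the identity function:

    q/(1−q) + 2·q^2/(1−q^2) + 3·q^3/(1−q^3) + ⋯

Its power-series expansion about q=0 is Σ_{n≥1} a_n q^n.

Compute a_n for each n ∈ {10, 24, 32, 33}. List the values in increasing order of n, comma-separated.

18, 60, 63, 48

n=10: 10·1 5·2 2·5 1·10  f→[10+5+2+1]=18
d|24:{24,12,8,6,4,3,2,1}  Σf=24+12+8+6+4+3+2+1=60
q^32  k|32↦f(k): 32:32 16:16 8:8 4:4 2:2 1:1  a_32=63
[q^33] f(1)=1,f(3)=3,f(11)=11,f(33)=33 ⇒ 48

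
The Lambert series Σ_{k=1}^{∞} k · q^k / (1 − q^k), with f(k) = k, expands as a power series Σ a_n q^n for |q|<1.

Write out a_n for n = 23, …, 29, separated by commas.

d|23:{1,23}  Σf=1+23=24
[q^24] f(1)=1,f(2)=2,f(3)=3,f(4)=4,f(6)=6,f(8)=8,f(12)=12,f(24)=24 ⇒ 60
d|25:{25,5,1}  Σf=25+5+1=31
d|26:{26,13,2,1}  Σf=26+13+2+1=42
[q^27] f(1)=1,f(3)=3,f(9)=9,f(27)=27 ⇒ 40
[q^28] f(28)=28,f(14)=14,f(7)=7,f(4)=4,f(2)=2,f(1)=1 ⇒ 56
[q^29] f(1)=1,f(29)=29 ⇒ 30

24, 60, 31, 42, 40, 56, 30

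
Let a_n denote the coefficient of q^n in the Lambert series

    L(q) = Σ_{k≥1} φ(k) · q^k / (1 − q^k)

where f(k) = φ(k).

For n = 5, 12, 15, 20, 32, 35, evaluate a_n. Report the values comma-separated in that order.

[q^5] φ(5)=4,φ(1)=1 ⇒ 5
[q^12] φ(1)=1,φ(2)=1,φ(3)=2,φ(4)=2,φ(6)=2,φ(12)=4 ⇒ 12
n=15: 1·15 3·5 5·3 15·1  φ→[1+2+4+8]=15
q^20  k|20↦φ(k): 20:8 10:4 5:4 4:2 2:1 1:1  a_20=20
n=32: 1·32 2·16 4·8 8·4 16·2 32·1  φ→[1+1+2+4+8+16]=32
n=35: 35·1 7·5 5·7 1·35  φ→[24+6+4+1]=35

5, 12, 15, 20, 32, 35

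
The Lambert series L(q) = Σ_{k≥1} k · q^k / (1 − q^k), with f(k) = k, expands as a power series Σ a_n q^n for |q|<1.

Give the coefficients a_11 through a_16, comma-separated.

d|11:{11,1}  Σf=11+1=12
d|12:{1,2,3,4,6,12}  Σf=1+2+3+4+6+12=28
d|13:{13,1}  Σf=13+1=14
q^14  k|14↦f(k): 1:1 2:2 7:7 14:14  a_14=24
[q^15] f(1)=1,f(3)=3,f(5)=5,f(15)=15 ⇒ 24
n=16: 16·1 8·2 4·4 2·8 1·16  f→[16+8+4+2+1]=31

12, 28, 14, 24, 24, 31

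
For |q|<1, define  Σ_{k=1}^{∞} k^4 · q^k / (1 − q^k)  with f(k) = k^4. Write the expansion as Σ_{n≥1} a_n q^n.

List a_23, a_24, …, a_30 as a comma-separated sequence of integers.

279842, 358258, 391251, 485554, 538084, 655746, 707282, 872644

d|23:{23,1}  Σf=279841+1=279842
n=24: 1·24 2·12 3·8 4·6 6·4 8·3 12·2 24·1  f→[1+16+81+256+1296+4096+20736+331776]=358258
q^25  k|25↦f(k): 25:390625 5:625 1:1  a_25=391251
[q^26] f(1)=1,f(2)=16,f(13)=28561,f(26)=456976 ⇒ 485554
d|27:{27,9,3,1}  Σf=531441+6561+81+1=538084
n=28: 1·28 2·14 4·7 7·4 14·2 28·1  f→[1+16+256+2401+38416+614656]=655746
d|29:{1,29}  Σf=1+707281=707282
q^30  k|30↦f(k): 1:1 2:16 3:81 5:625 6:1296 10:10000 15:50625 30:810000  a_30=872644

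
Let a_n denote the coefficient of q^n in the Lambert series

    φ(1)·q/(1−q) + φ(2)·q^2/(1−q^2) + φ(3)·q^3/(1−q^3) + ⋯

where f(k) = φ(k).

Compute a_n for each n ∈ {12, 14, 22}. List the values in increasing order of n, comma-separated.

d|12:{12,6,4,3,2,1}  Σφ=4+2+2+2+1+1=12
d|14:{1,2,7,14}  Σφ=1+1+6+6=14
[q^22] φ(22)=10,φ(11)=10,φ(2)=1,φ(1)=1 ⇒ 22

12, 14, 22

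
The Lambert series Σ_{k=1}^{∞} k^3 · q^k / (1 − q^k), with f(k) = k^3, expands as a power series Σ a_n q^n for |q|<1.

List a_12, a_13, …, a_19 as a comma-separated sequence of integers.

[q^12] f(1)=1,f(2)=8,f(3)=27,f(4)=64,f(6)=216,f(12)=1728 ⇒ 2044
[q^13] f(13)=2197,f(1)=1 ⇒ 2198
d|14:{1,2,7,14}  Σf=1+8+343+2744=3096
q^15  k|15↦f(k): 15:3375 5:125 3:27 1:1  a_15=3528
d|16:{16,8,4,2,1}  Σf=4096+512+64+8+1=4681
d|17:{1,17}  Σf=1+4913=4914
n=18: 18·1 9·2 6·3 3·6 2·9 1·18  f→[5832+729+216+27+8+1]=6813
d|19:{19,1}  Σf=6859+1=6860

2044, 2198, 3096, 3528, 4681, 4914, 6813, 6860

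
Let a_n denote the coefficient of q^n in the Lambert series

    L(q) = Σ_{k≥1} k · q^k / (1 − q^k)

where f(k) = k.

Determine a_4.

d|4:{1,2,4}  Σf=1+2+4=7

a_4 = 7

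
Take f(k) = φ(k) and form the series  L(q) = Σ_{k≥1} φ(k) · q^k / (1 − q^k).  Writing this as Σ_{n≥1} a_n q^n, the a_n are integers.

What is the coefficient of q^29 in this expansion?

n=29: 1·29 29·1  φ→[1+28]=29

a_29 = 29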